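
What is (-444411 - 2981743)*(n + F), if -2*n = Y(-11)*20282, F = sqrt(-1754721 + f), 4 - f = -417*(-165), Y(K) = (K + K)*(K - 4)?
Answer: 11465727145620 - 3426154*I*sqrt(1823522) ≈ 1.1466e+13 - 4.6266e+9*I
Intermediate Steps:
Y(K) = 2*K*(-4 + K) (Y(K) = (2*K)*(-4 + K) = 2*K*(-4 + K))
f = -68801 (f = 4 - (-417)*(-165) = 4 - 1*68805 = 4 - 68805 = -68801)
F = I*sqrt(1823522) (F = sqrt(-1754721 - 68801) = sqrt(-1823522) = I*sqrt(1823522) ≈ 1350.4*I)
n = -3346530 (n = -2*(-11)*(-4 - 11)*20282/2 = -2*(-11)*(-15)*20282/2 = -165*20282 = -1/2*6693060 = -3346530)
(-444411 - 2981743)*(n + F) = (-444411 - 2981743)*(-3346530 + I*sqrt(1823522)) = -3426154*(-3346530 + I*sqrt(1823522)) = 11465727145620 - 3426154*I*sqrt(1823522)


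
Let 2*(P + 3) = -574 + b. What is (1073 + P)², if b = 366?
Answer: 933156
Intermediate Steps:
P = -107 (P = -3 + (-574 + 366)/2 = -3 + (½)*(-208) = -3 - 104 = -107)
(1073 + P)² = (1073 - 107)² = 966² = 933156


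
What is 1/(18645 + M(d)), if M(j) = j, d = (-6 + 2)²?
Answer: 1/18661 ≈ 5.3588e-5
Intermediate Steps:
d = 16 (d = (-4)² = 16)
1/(18645 + M(d)) = 1/(18645 + 16) = 1/18661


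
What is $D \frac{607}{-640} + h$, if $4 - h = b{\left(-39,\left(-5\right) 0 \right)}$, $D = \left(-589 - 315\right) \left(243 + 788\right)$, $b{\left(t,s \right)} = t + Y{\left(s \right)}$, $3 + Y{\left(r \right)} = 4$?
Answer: $\frac{70720681}{80} \approx 8.8401 \cdot 10^{5}$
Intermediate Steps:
$Y{\left(r \right)} = 1$ ($Y{\left(r \right)} = -3 + 4 = 1$)
$b{\left(t,s \right)} = 1 + t$ ($b{\left(t,s \right)} = t + 1 = 1 + t$)
$D = -932024$ ($D = \left(-904\right) 1031 = -932024$)
$h = 42$ ($h = 4 - \left(1 - 39\right) = 4 - -38 = 4 + 38 = 42$)
$D \frac{607}{-640} + h = - 932024 \frac{607}{-640} + 42 = - 932024 \cdot 607 \left(- \frac{1}{640}\right) + 42 = \left(-932024\right) \left(- \frac{607}{640}\right) + 42 = \frac{70717321}{80} + 42 = \frac{70720681}{80}$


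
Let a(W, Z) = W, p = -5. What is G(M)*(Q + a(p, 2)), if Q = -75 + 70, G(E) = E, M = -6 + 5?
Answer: 10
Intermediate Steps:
M = -1
Q = -5
G(M)*(Q + a(p, 2)) = -(-5 - 5) = -1*(-10) = 10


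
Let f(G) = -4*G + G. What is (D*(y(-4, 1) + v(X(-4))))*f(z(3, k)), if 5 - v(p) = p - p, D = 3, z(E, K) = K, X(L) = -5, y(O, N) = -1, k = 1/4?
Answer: -9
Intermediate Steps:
k = 1/4 ≈ 0.25000
v(p) = 5 (v(p) = 5 - (p - p) = 5 - 1*0 = 5 + 0 = 5)
f(G) = -3*G
(D*(y(-4, 1) + v(X(-4))))*f(z(3, k)) = (3*(-1 + 5))*(-3*1/4) = (3*4)*(-3/4) = 12*(-3/4) = -9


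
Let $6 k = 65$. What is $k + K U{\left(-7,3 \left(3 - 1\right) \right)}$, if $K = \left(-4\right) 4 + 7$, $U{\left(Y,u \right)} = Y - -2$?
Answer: $\frac{335}{6} \approx 55.833$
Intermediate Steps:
$U{\left(Y,u \right)} = 2 + Y$ ($U{\left(Y,u \right)} = Y + 2 = 2 + Y$)
$k = \frac{65}{6}$ ($k = \frac{1}{6} \cdot 65 = \frac{65}{6} \approx 10.833$)
$K = -9$ ($K = -16 + 7 = -9$)
$k + K U{\left(-7,3 \left(3 - 1\right) \right)} = \frac{65}{6} - 9 \left(2 - 7\right) = \frac{65}{6} - -45 = \frac{65}{6} + 45 = \frac{335}{6}$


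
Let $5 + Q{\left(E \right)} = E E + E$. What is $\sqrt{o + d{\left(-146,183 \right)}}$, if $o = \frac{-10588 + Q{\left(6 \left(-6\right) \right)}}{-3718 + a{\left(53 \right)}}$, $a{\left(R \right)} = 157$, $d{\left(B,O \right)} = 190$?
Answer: $\frac{\sqrt{271396867}}{1187} \approx 13.879$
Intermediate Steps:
$Q{\left(E \right)} = -5 + E + E^{2}$ ($Q{\left(E \right)} = -5 + \left(E E + E\right) = -5 + \left(E^{2} + E\right) = -5 + \left(E + E^{2}\right) = -5 + E + E^{2}$)
$o = \frac{3111}{1187}$ ($o = \frac{-10588 + \left(-5 + 6 \left(-6\right) + \left(6 \left(-6\right)\right)^{2}\right)}{-3718 + 157} = \frac{-10588 - \left(41 - 1296\right)}{-3561} = \left(-10588 - -1255\right) \left(- \frac{1}{3561}\right) = \left(-10588 + 1255\right) \left(- \frac{1}{3561}\right) = \left(-9333\right) \left(- \frac{1}{3561}\right) = \frac{3111}{1187} \approx 2.6209$)
$\sqrt{o + d{\left(-146,183 \right)}} = \sqrt{\frac{3111}{1187} + 190} = \sqrt{\frac{228641}{1187}} = \frac{\sqrt{271396867}}{1187}$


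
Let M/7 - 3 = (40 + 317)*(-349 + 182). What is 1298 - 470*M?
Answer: 196137938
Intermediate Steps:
M = -417312 (M = 21 + 7*((40 + 317)*(-349 + 182)) = 21 + 7*(357*(-167)) = 21 + 7*(-59619) = 21 - 417333 = -417312)
1298 - 470*M = 1298 - 470*(-417312) = 1298 + 196136640 = 196137938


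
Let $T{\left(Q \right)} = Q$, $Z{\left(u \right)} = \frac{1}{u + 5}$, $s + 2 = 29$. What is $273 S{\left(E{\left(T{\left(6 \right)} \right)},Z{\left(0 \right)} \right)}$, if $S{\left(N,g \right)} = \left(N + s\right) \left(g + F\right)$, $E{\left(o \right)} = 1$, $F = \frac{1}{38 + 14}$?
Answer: $\frac{8379}{5} \approx 1675.8$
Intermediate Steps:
$s = 27$ ($s = -2 + 29 = 27$)
$Z{\left(u \right)} = \frac{1}{5 + u}$
$F = \frac{1}{52} \approx 0.019231$
$S{\left(N,g \right)} = \left(27 + N\right) \left(\frac{1}{52} + g\right)$ ($S{\left(N,g \right)} = \left(N + 27\right) \left(g + \frac{1}{52}\right) = \left(27 + N\right) \left(\frac{1}{52} + g\right)$)
$273 S{\left(E{\left(T{\left(6 \right)} \right)},Z{\left(0 \right)} \right)} = 273 \left(\frac{27}{52} + \frac{27}{5 + 0} + \frac{1}{52} \cdot 1 + 1 \frac{1}{5 + 0}\right) = 273 \left(\frac{27}{52} + \frac{27}{5} + \frac{1}{52} + 1 \cdot \frac{1}{5}\right) = 273 \left(\frac{27}{52} + 27 \cdot \frac{1}{5} + \frac{1}{52} + 1 \cdot \frac{1}{5}\right) = 273 \left(\frac{27}{52} + \frac{27}{5} + \frac{1}{52} + \frac{1}{5}\right) = 273 \cdot \frac{399}{65} = \frac{8379}{5}$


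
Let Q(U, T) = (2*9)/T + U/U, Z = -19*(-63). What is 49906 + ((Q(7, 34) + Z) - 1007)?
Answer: 851658/17 ≈ 50098.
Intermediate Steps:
Z = 1197
Q(U, T) = 1 + 18/T (Q(U, T) = 18/T + 1 = 1 + 18/T)
49906 + ((Q(7, 34) + Z) - 1007) = 49906 + (((18 + 34)/34 + 1197) - 1007) = 49906 + (((1/34)*52 + 1197) - 1007) = 49906 + ((26/17 + 1197) - 1007) = 49906 + (20375/17 - 1007) = 49906 + 3256/17 = 851658/17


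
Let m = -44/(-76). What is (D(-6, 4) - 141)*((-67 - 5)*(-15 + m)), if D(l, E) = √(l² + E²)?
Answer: -2781648/19 + 39456*√13/19 ≈ -1.3892e+5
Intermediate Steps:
m = 11/19 (m = -44*(-1/76) = 11/19 ≈ 0.57895)
D(l, E) = √(E² + l²)
(D(-6, 4) - 141)*((-67 - 5)*(-15 + m)) = (√(4² + (-6)²) - 141)*((-67 - 5)*(-15 + 11/19)) = (√(16 + 36) - 141)*(-72*(-274/19)) = (√52 - 141)*(19728/19) = (2*√13 - 141)*(19728/19) = (-141 + 2*√13)*(19728/19) = -2781648/19 + 39456*√13/19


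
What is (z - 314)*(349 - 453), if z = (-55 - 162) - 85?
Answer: 64064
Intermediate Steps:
z = -302 (z = -217 - 85 = -302)
(z - 314)*(349 - 453) = (-302 - 314)*(349 - 453) = -616*(-104) = 64064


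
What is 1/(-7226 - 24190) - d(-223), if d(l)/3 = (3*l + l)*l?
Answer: -18747435169/31416 ≈ -5.9675e+5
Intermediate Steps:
d(l) = 12*l**2 (d(l) = 3*((3*l + l)*l) = 3*((4*l)*l) = 3*(4*l**2) = 12*l**2)
1/(-7226 - 24190) - d(-223) = 1/(-7226 - 24190) - 12*(-223)**2 = 1/(-31416) - 12*49729 = -1/31416 - 1*596748 = -1/31416 - 596748 = -18747435169/31416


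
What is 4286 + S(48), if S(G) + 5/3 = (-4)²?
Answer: 12901/3 ≈ 4300.3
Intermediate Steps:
S(G) = 43/3 (S(G) = -5/3 + (-4)² = -5/3 + 16 = 43/3)
4286 + S(48) = 4286 + 43/3 = 12901/3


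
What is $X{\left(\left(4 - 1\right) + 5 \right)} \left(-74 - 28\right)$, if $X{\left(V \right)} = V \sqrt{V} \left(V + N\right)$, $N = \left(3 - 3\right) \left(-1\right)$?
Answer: $- 13056 \sqrt{2} \approx -18464.0$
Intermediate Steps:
$N = 0$ ($N = 0 \left(-1\right) = 0$)
$X{\left(V \right)} = V^{\frac{5}{2}}$ ($X{\left(V \right)} = V \sqrt{V} \left(V + 0\right) = V^{\frac{3}{2}} V = V^{\frac{5}{2}}$)
$X{\left(\left(4 - 1\right) + 5 \right)} \left(-74 - 28\right) = \left(\left(4 - 1\right) + 5\right)^{\frac{5}{2}} \left(-74 - 28\right) = \left(3 + 5\right)^{\frac{5}{2}} \left(-102\right) = 8^{\frac{5}{2}} \left(-102\right) = 128 \sqrt{2} \left(-102\right) = - 13056 \sqrt{2}$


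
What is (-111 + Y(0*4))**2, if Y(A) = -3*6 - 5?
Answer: 17956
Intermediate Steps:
Y(A) = -23 (Y(A) = -18 - 5 = -23)
(-111 + Y(0*4))**2 = (-111 - 23)**2 = (-134)**2 = 17956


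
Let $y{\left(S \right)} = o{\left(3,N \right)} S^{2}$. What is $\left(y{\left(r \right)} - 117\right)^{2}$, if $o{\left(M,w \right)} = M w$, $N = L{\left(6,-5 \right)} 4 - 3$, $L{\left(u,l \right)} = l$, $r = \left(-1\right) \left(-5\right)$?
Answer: $3392964$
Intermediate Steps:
$r = 5$
$N = -23$ ($N = \left(-5\right) 4 - 3 = -20 - 3 = -23$)
$y{\left(S \right)} = - 69 S^{2}$ ($y{\left(S \right)} = 3 \left(-23\right) S^{2} = - 69 S^{2}$)
$\left(y{\left(r \right)} - 117\right)^{2} = \left(- 69 \cdot 5^{2} - 117\right)^{2} = \left(\left(-69\right) 25 - 117\right)^{2} = \left(-1725 - 117\right)^{2} = \left(-1842\right)^{2} = 3392964$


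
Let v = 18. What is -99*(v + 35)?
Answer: -5247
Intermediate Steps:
-99*(v + 35) = -99*(18 + 35) = -99*53 = -5247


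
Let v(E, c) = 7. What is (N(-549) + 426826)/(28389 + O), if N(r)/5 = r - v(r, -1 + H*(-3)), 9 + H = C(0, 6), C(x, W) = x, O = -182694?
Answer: -424046/154305 ≈ -2.7481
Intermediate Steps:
H = -9 (H = -9 + 0 = -9)
N(r) = -35 + 5*r (N(r) = 5*(r - 1*7) = 5*(r - 7) = 5*(-7 + r) = -35 + 5*r)
(N(-549) + 426826)/(28389 + O) = ((-35 + 5*(-549)) + 426826)/(28389 - 182694) = ((-35 - 2745) + 426826)/(-154305) = (-2780 + 426826)*(-1/154305) = 424046*(-1/154305) = -424046/154305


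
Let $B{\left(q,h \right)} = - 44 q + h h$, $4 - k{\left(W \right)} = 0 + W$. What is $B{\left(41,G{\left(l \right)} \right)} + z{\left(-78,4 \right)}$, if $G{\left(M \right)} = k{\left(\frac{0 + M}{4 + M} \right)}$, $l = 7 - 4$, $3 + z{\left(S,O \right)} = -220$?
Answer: $- \frac{98698}{49} \approx -2014.2$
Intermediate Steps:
$k{\left(W \right)} = 4 - W$ ($k{\left(W \right)} = 4 - \left(0 + W\right) = 4 - W$)
$z{\left(S,O \right)} = -223$ ($z{\left(S,O \right)} = -3 - 220 = -223$)
$l = 3$
$G{\left(M \right)} = 4 - \frac{M}{4 + M}$ ($G{\left(M \right)} = 4 - \frac{0 + M}{4 + M} = 4 - \frac{M}{4 + M}$)
$B{\left(q,h \right)} = h^{2} - 44 q$ ($B{\left(q,h \right)} = - 44 q + h^{2} = h^{2} - 44 q$)
$B{\left(41,G{\left(l \right)} \right)} + z{\left(-78,4 \right)} = \left(\left(\frac{16 + 3 \cdot 3}{4 + 3}\right)^{2} - 1804\right) - 223 = \left(\left(\frac{16 + 9}{7}\right)^{2} - 1804\right) - 223 = \left(\left(\frac{1}{7} \cdot 25\right)^{2} - 1804\right) - 223 = \left(\left(\frac{25}{7}\right)^{2} - 1804\right) - 223 = \left(\frac{625}{49} - 1804\right) - 223 = - \frac{87771}{49} - 223 = - \frac{98698}{49}$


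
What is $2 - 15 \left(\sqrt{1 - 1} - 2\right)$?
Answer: $32$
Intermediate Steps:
$2 - 15 \left(\sqrt{1 - 1} - 2\right) = 2 - 15 \left(\sqrt{0} - 2\right) = 2 - 15 \left(0 - 2\right) = 2 - -30 = 2 + 30 = 32$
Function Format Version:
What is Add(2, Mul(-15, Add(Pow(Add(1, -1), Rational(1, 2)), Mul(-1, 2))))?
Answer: 32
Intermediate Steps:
Add(2, Mul(-15, Add(Pow(Add(1, -1), Rational(1, 2)), Mul(-1, 2)))) = Add(2, Mul(-15, Add(Pow(0, Rational(1, 2)), -2))) = Add(2, Mul(-15, Add(0, -2))) = Add(2, Mul(-15, -2)) = Add(2, 30) = 32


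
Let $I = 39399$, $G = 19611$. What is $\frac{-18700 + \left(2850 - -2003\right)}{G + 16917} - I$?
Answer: $- \frac{1439180519}{36528} \approx -39399.0$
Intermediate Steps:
$\frac{-18700 + \left(2850 - -2003\right)}{G + 16917} - I = \frac{-18700 + \left(2850 - -2003\right)}{19611 + 16917} - 39399 = \frac{-18700 + \left(2850 + 2003\right)}{36528} - 39399 = \left(-18700 + 4853\right) \frac{1}{36528} - 39399 = \left(-13847\right) \frac{1}{36528} - 39399 = - \frac{13847}{36528} - 39399 = - \frac{1439180519}{36528}$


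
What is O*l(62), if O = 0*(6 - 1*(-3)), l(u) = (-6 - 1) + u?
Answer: 0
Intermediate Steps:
l(u) = -7 + u
O = 0 (O = 0*(6 + 3) = 0*9 = 0)
O*l(62) = 0*(-7 + 62) = 0*55 = 0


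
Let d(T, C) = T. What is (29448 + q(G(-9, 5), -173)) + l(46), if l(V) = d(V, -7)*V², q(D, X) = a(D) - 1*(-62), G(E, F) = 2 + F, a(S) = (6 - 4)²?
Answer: 126850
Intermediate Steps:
a(S) = 4 (a(S) = 2² = 4)
q(D, X) = 66 (q(D, X) = 4 - 1*(-62) = 4 + 62 = 66)
l(V) = V³ (l(V) = V*V² = V³)
(29448 + q(G(-9, 5), -173)) + l(46) = (29448 + 66) + 46³ = 29514 + 97336 = 126850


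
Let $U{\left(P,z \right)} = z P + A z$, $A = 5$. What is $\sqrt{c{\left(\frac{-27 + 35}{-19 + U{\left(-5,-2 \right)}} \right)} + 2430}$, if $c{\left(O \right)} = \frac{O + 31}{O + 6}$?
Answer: $\frac{\sqrt{27365066}}{106} \approx 49.351$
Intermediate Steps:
$U{\left(P,z \right)} = 5 z + P z$ ($U{\left(P,z \right)} = z P + 5 z = P z + 5 z = 5 z + P z$)
$c{\left(O \right)} = \frac{31 + O}{6 + O}$
$\sqrt{c{\left(\frac{-27 + 35}{-19 + U{\left(-5,-2 \right)}} \right)} + 2430} = \sqrt{\frac{31 + \frac{-27 + 35}{-19 - 2 \left(5 - 5\right)}}{6 + \frac{-27 + 35}{-19 - 2 \left(5 - 5\right)}} + 2430} = \sqrt{\frac{31 + \frac{8}{-19 - 0}}{6 + \frac{8}{-19 - 0}} + 2430} = \sqrt{\frac{31 + \frac{8}{-19 + 0}}{6 + \frac{8}{-19 + 0}} + 2430} = \sqrt{\frac{31 + \frac{8}{-19}}{6 + \frac{8}{-19}} + 2430} = \sqrt{\frac{31 + 8 \left(- \frac{1}{19}\right)}{6 + 8 \left(- \frac{1}{19}\right)} + 2430} = \sqrt{\frac{31 - \frac{8}{19}}{6 - \frac{8}{19}} + 2430} = \sqrt{\frac{1}{\frac{106}{19}} \cdot \frac{581}{19} + 2430} = \sqrt{\frac{19}{106} \cdot \frac{581}{19} + 2430} = \sqrt{\frac{581}{106} + 2430} = \sqrt{\frac{258161}{106}} = \frac{\sqrt{27365066}}{106}$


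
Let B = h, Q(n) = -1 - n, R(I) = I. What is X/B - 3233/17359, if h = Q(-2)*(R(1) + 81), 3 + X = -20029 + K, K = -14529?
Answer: -600209505/1423438 ≈ -421.66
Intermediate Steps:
X = -34561 (X = -3 + (-20029 - 14529) = -3 - 34558 = -34561)
h = 82 (h = (-1 - 1*(-2))*(1 + 81) = (-1 + 2)*82 = 1*82 = 82)
B = 82
X/B - 3233/17359 = -34561/82 - 3233/17359 = -600209505/1423438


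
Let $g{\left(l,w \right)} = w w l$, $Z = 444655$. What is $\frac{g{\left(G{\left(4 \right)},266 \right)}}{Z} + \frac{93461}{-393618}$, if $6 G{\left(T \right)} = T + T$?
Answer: $- \frac{4423454011}{175024211790} \approx -0.025273$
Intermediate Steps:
$G{\left(T \right)} = \frac{T}{3}$ ($G{\left(T \right)} = \frac{T + T}{6} = \frac{2 T}{6} = \frac{T}{3}$)
$g{\left(l,w \right)} = l w^{2}$ ($g{\left(l,w \right)} = w^{2} l = l w^{2}$)
$\frac{g{\left(G{\left(4 \right)},266 \right)}}{Z} + \frac{93461}{-393618} = \frac{\frac{1}{3} \cdot 4 \cdot 266^{2}}{444655} + \frac{93461}{-393618} = \frac{4}{3} \cdot 70756 \cdot \frac{1}{444655} + 93461 \left(- \frac{1}{393618}\right) = \frac{283024}{3} \cdot \frac{1}{444655} - \frac{93461}{393618} = \frac{283024}{1333965} - \frac{93461}{393618} = - \frac{4423454011}{175024211790}$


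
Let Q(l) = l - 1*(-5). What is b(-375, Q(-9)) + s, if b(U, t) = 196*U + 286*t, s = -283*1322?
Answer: -448770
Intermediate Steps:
Q(l) = 5 + l (Q(l) = l + 5 = 5 + l)
s = -374126
b(-375, Q(-9)) + s = (196*(-375) + 286*(5 - 9)) - 374126 = (-73500 + 286*(-4)) - 374126 = (-73500 - 1144) - 374126 = -74644 - 374126 = -448770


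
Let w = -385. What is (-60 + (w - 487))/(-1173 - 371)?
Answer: 233/386 ≈ 0.60363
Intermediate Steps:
(-60 + (w - 487))/(-1173 - 371) = (-60 + (-385 - 487))/(-1173 - 371) = (-60 - 872)/(-1544) = -1/1544*(-932) = 233/386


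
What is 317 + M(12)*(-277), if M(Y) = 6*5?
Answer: -7993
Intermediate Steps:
M(Y) = 30
317 + M(12)*(-277) = 317 + 30*(-277) = 317 - 8310 = -7993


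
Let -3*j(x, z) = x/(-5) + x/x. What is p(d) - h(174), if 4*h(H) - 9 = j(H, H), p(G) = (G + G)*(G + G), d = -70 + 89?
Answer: 21584/15 ≈ 1438.9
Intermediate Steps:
d = 19
p(G) = 4*G² (p(G) = (2*G)*(2*G) = 4*G²)
j(x, z) = -⅓ + x/15 (j(x, z) = -(x/(-5) + x/x)/3 = -(x*(-⅕) + 1)/3 = -(-x/5 + 1)/3 = -(1 - x/5)/3 = -⅓ + x/15)
h(H) = 13/6 + H/60 (h(H) = 9/4 + (-⅓ + H/15)/4 = 9/4 + (-1/12 + H/60) = 13/6 + H/60)
p(d) - h(174) = 4*19² - (13/6 + (1/60)*174) = 4*361 - (13/6 + 29/10) = 1444 - 1*76/15 = 1444 - 76/15 = 21584/15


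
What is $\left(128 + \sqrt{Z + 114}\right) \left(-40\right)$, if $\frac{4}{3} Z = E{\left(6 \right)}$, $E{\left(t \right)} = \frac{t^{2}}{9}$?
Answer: $-5120 - 120 \sqrt{13} \approx -5552.7$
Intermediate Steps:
$E{\left(t \right)} = \frac{t^{2}}{9}$ ($E{\left(t \right)} = t^{2} \cdot \frac{1}{9} = \frac{t^{2}}{9}$)
$Z = 3$ ($Z = \frac{3 \frac{6^{2}}{9}}{4} = \frac{3 \cdot \frac{1}{9} \cdot 36}{4} = \frac{3}{4} \cdot 4 = 3$)
$\left(128 + \sqrt{Z + 114}\right) \left(-40\right) = \left(128 + \sqrt{3 + 114}\right) \left(-40\right) = \left(128 + \sqrt{117}\right) \left(-40\right) = \left(128 + 3 \sqrt{13}\right) \left(-40\right) = -5120 - 120 \sqrt{13}$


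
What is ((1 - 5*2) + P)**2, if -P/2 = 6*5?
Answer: 4761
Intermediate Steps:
P = -60 (P = -12*5 = -2*30 = -60)
((1 - 5*2) + P)**2 = ((1 - 5*2) - 60)**2 = ((1 - 10) - 60)**2 = (-9 - 60)**2 = (-69)**2 = 4761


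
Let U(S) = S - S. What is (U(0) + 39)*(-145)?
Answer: -5655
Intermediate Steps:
U(S) = 0
(U(0) + 39)*(-145) = (0 + 39)*(-145) = 39*(-145) = -5655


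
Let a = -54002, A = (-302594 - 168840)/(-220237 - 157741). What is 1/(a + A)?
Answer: -188989/10205548261 ≈ -1.8518e-5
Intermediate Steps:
A = 235717/188989 (A = -471434/(-377978) = -471434*(-1/377978) = 235717/188989 ≈ 1.2473)
1/(a + A) = 1/(-54002 + 235717/188989) = 1/(-10205548261/188989) = -188989/10205548261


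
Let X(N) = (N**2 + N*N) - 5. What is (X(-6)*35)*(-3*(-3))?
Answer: 21105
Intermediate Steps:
X(N) = -5 + 2*N**2 (X(N) = (N**2 + N**2) - 5 = 2*N**2 - 5 = -5 + 2*N**2)
(X(-6)*35)*(-3*(-3)) = ((-5 + 2*(-6)**2)*35)*(-3*(-3)) = ((-5 + 2*36)*35)*9 = ((-5 + 72)*35)*9 = (67*35)*9 = 2345*9 = 21105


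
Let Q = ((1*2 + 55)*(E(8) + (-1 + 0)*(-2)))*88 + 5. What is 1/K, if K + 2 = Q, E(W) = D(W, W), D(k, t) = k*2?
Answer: 1/90291 ≈ 1.1075e-5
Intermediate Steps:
D(k, t) = 2*k
E(W) = 2*W
Q = 90293 (Q = ((1*2 + 55)*(2*8 + (-1 + 0)*(-2)))*88 + 5 = ((2 + 55)*(16 - 1*(-2)))*88 + 5 = (57*(16 + 2))*88 + 5 = (57*18)*88 + 5 = 1026*88 + 5 = 90288 + 5 = 90293)
K = 90291 (K = -2 + 90293 = 90291)
1/K = 1/90291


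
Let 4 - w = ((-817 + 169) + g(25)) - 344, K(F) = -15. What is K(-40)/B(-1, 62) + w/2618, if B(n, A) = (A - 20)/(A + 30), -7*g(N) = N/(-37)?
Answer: -2001931/61642 ≈ -32.477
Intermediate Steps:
g(N) = N/259 (g(N) = -N/(7*(-37)) = -N*(-1)/(7*37) = -(-1)*N/259 = N/259)
B(n, A) = (-20 + A)/(30 + A)
w = 257939/259 (w = 4 - (((-817 + 169) + (1/259)*25) - 344) = 4 - ((-648 + 25/259) - 344) = 4 - (-167807/259 - 344) = 4 - 1*(-256903/259) = 4 + 256903/259 = 257939/259 ≈ 995.90)
K(-40)/B(-1, 62) + w/2618 = -15*(30 + 62)/(-20 + 62) + (257939/259)/2618 = -15/(42/92) + (257939/259)*(1/2618) = -15/((1/92)*42) + 23449/61642 = -15/21/46 + 23449/61642 = -15*46/21 + 23449/61642 = -230/7 + 23449/61642 = -2001931/61642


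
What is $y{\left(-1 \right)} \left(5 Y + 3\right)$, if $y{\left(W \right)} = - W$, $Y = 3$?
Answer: $18$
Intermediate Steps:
$y{\left(-1 \right)} \left(5 Y + 3\right) = \left(-1\right) \left(-1\right) \left(5 \cdot 3 + 3\right) = 1 \left(15 + 3\right) = 1 \cdot 18 = 18$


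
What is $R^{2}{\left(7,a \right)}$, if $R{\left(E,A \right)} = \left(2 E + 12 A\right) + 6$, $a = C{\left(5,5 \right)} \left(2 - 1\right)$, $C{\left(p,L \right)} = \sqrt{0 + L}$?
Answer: $1120 + 480 \sqrt{5} \approx 2193.3$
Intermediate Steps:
$C{\left(p,L \right)} = \sqrt{L}$
$a = \sqrt{5}$ ($a = \sqrt{5} \left(2 - 1\right) = \sqrt{5} \cdot 1 = \sqrt{5} \approx 2.2361$)
$R{\left(E,A \right)} = 6 + 2 E + 12 A$
$R^{2}{\left(7,a \right)} = \left(6 + 2 \cdot 7 + 12 \sqrt{5}\right)^{2} = \left(6 + 14 + 12 \sqrt{5}\right)^{2} = \left(20 + 12 \sqrt{5}\right)^{2}$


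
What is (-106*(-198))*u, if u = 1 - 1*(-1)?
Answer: 41976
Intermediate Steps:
u = 2 (u = 1 + 1 = 2)
(-106*(-198))*u = -106*(-198)*2 = 20988*2 = 41976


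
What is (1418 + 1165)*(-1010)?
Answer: -2608830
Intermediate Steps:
(1418 + 1165)*(-1010) = 2583*(-1010) = -2608830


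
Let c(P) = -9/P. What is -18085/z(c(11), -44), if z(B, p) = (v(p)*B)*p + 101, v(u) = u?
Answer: 18085/1483 ≈ 12.195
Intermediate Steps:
z(B, p) = 101 + B*p**2 (z(B, p) = (p*B)*p + 101 = (B*p)*p + 101 = B*p**2 + 101 = 101 + B*p**2)
-18085/z(c(11), -44) = -18085/(101 - 9/11*(-44)**2) = -18085/(101 - 9*1/11*1936) = -18085/(101 - 9/11*1936) = -18085/(101 - 1584) = -18085/(-1483) = -18085*(-1/1483) = 18085/1483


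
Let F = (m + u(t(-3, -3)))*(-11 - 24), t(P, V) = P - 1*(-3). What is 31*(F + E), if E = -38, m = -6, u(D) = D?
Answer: 5332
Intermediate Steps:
t(P, V) = 3 + P (t(P, V) = P + 3 = 3 + P)
F = 210 (F = (-6 + (3 - 3))*(-11 - 24) = (-6 + 0)*(-35) = -6*(-35) = 210)
31*(F + E) = 31*(210 - 38) = 31*172 = 5332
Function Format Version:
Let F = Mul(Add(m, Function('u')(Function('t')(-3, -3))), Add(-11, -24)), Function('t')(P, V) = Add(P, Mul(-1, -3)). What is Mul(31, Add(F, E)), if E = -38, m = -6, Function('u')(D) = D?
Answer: 5332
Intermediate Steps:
Function('t')(P, V) = Add(3, P) (Function('t')(P, V) = Add(P, 3) = Add(3, P))
F = 210 (F = Mul(Add(-6, Add(3, -3)), Add(-11, -24)) = Mul(Add(-6, 0), -35) = Mul(-6, -35) = 210)
Mul(31, Add(F, E)) = Mul(31, Add(210, -38)) = Mul(31, 172) = 5332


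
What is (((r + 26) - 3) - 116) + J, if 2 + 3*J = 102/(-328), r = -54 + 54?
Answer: -46135/492 ≈ -93.770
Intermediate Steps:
r = 0
J = -379/492 (J = -⅔ + (102/(-328))/3 = -⅔ + (102*(-1/328))/3 = -⅔ + (⅓)*(-51/164) = -⅔ - 17/164 = -379/492 ≈ -0.77032)
(((r + 26) - 3) - 116) + J = (((0 + 26) - 3) - 116) - 379/492 = ((26 - 3) - 116) - 379/492 = (23 - 116) - 379/492 = -93 - 379/492 = -46135/492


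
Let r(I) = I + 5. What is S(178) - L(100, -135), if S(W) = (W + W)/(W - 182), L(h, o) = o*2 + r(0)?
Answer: 176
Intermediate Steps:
r(I) = 5 + I
L(h, o) = 5 + 2*o (L(h, o) = o*2 + (5 + 0) = 2*o + 5 = 5 + 2*o)
S(W) = 2*W/(-182 + W) (S(W) = (2*W)/(-182 + W) = 2*W/(-182 + W))
S(178) - L(100, -135) = 2*178/(-182 + 178) - (5 + 2*(-135)) = 2*178/(-4) - (5 - 270) = 2*178*(-1/4) - 1*(-265) = -89 + 265 = 176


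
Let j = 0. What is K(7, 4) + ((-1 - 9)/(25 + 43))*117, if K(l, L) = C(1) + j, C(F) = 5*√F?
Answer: -415/34 ≈ -12.206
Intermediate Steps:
K(l, L) = 5 (K(l, L) = 5*√1 + 0 = 5*1 + 0 = 5 + 0 = 5)
K(7, 4) + ((-1 - 9)/(25 + 43))*117 = 5 + ((-1 - 9)/(25 + 43))*117 = 5 - 10/68*117 = 5 - 10*1/68*117 = 5 - 5/34*117 = 5 - 585/34 = -415/34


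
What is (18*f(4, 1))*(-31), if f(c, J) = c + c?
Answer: -4464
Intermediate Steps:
f(c, J) = 2*c
(18*f(4, 1))*(-31) = (18*(2*4))*(-31) = (18*8)*(-31) = 144*(-31) = -4464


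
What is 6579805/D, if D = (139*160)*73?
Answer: 1315961/324704 ≈ 4.0528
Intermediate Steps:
D = 1623520 (D = 22240*73 = 1623520)
6579805/D = 6579805/1623520 = 6579805*(1/1623520) = 1315961/324704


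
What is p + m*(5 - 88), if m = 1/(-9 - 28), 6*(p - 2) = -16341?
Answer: -201225/74 ≈ -2719.3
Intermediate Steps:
p = -5443/2 (p = 2 + (1/6)*(-16341) = 2 - 5447/2 = -5443/2 ≈ -2721.5)
m = -1/37 (m = 1/(-37) = -1/37 ≈ -0.027027)
p + m*(5 - 88) = -5443/2 - (5 - 88)/37 = -5443/2 - 1/37*(-83) = -5443/2 + 83/37 = -201225/74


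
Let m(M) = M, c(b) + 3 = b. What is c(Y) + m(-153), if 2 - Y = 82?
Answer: -236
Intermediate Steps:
Y = -80 (Y = 2 - 1*82 = 2 - 82 = -80)
c(b) = -3 + b
c(Y) + m(-153) = (-3 - 80) - 153 = -83 - 153 = -236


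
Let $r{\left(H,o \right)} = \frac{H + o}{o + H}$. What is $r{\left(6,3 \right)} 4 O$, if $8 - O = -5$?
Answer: $52$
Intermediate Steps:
$O = 13$ ($O = 8 - -5 = 8 + 5 = 13$)
$r{\left(H,o \right)} = 1$ ($r{\left(H,o \right)} = \frac{H + o}{H + o} = 1$)
$r{\left(6,3 \right)} 4 O = 1 \cdot 4 \cdot 13 = 4 \cdot 13 = 52$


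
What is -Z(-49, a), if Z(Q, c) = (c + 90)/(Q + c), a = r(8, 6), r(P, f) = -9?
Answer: 81/58 ≈ 1.3966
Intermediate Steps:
a = -9
Z(Q, c) = (90 + c)/(Q + c)
-Z(-49, a) = -(90 - 9)/(-49 - 9) = -81/(-58) = -(-1)*81/58 = -1*(-81/58) = 81/58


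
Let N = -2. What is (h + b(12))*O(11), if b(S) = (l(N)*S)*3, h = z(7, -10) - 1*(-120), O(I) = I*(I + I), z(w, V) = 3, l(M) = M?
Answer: 12342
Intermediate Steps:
O(I) = 2*I² (O(I) = I*(2*I) = 2*I²)
h = 123 (h = 3 - 1*(-120) = 3 + 120 = 123)
b(S) = -6*S (b(S) = -2*S*3 = -6*S)
(h + b(12))*O(11) = (123 - 6*12)*(2*11²) = (123 - 72)*(2*121) = 51*242 = 12342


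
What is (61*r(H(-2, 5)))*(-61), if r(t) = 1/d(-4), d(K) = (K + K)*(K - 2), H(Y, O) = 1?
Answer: -3721/48 ≈ -77.521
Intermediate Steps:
d(K) = 2*K*(-2 + K) (d(K) = (2*K)*(-2 + K) = 2*K*(-2 + K))
r(t) = 1/48 (r(t) = 1/(2*(-4)*(-2 - 4)) = 1/(2*(-4)*(-6)) = 1/48)
(61*r(H(-2, 5)))*(-61) = (61*(1/48))*(-61) = (61/48)*(-61) = -3721/48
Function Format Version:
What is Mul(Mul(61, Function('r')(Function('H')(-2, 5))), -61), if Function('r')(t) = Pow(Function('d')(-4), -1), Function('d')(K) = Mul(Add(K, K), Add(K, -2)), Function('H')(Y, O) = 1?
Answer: Rational(-3721, 48) ≈ -77.521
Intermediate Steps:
Function('d')(K) = Mul(2, K, Add(-2, K)) (Function('d')(K) = Mul(Mul(2, K), Add(-2, K)) = Mul(2, K, Add(-2, K)))
Function('r')(t) = Rational(1, 48) (Function('r')(t) = Pow(Mul(2, -4, Add(-2, -4)), -1) = Pow(Mul(2, -4, -6), -1) = Pow(48, -1) = Rational(1, 48))
Mul(Mul(61, Function('r')(Function('H')(-2, 5))), -61) = Mul(Mul(61, Rational(1, 48)), -61) = Mul(Rational(61, 48), -61) = Rational(-3721, 48)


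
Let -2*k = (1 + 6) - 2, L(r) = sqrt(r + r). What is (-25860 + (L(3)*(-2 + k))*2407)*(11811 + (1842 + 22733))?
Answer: -940941960 - 394114959*sqrt(6) ≈ -1.9063e+9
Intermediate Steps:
L(r) = sqrt(2)*sqrt(r) (L(r) = sqrt(2*r) = sqrt(2)*sqrt(r))
k = -5/2 (k = -((1 + 6) - 2)/2 = -(7 - 2)/2 = -1/2*5 = -5/2 ≈ -2.5000)
(-25860 + (L(3)*(-2 + k))*2407)*(11811 + (1842 + 22733)) = (-25860 + ((sqrt(2)*sqrt(3))*(-2 - 5/2))*2407)*(11811 + (1842 + 22733)) = (-25860 + (sqrt(6)*(-9/2))*2407)*(11811 + 24575) = (-25860 - 9*sqrt(6)/2*2407)*36386 = (-25860 - 21663*sqrt(6)/2)*36386 = -940941960 - 394114959*sqrt(6)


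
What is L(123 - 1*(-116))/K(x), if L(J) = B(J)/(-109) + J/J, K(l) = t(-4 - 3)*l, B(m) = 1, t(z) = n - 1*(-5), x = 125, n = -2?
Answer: 36/13625 ≈ 0.0026422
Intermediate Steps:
t(z) = 3 (t(z) = -2 - 1*(-5) = -2 + 5 = 3)
K(l) = 3*l
L(J) = 108/109 (L(J) = 1/(-109) + J/J = 1*(-1/109) + 1 = -1/109 + 1 = 108/109)
L(123 - 1*(-116))/K(x) = 108/(109*((3*125))) = (108/109)/375 = (108/109)*(1/375) = 36/13625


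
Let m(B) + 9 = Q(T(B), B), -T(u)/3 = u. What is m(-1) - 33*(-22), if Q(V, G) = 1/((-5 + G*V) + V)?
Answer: 3584/5 ≈ 716.80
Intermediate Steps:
T(u) = -3*u
Q(V, G) = 1/(-5 + V + G*V)
m(B) = -9 + 1/(-5 - 3*B - 3*B²) (m(B) = -9 + 1/(-5 - 3*B + B*(-3*B)) = -9 + 1/(-5 - 3*B - 3*B²))
m(-1) - 33*(-22) = (-46 - 27*(-1) - 27*(-1)²)/(5 + 3*(-1) + 3*(-1)²) - 33*(-22) = (-46 + 27 - 27*1)/(5 - 3 + 3*1) + 726 = (-46 + 27 - 27)/(5 - 3 + 3) + 726 = -46/5 + 726 = 3584/5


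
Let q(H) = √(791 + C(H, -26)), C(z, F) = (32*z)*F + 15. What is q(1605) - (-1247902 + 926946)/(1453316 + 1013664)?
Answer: 80239/616745 + I*√1334554 ≈ 0.1301 + 1155.2*I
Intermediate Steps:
C(z, F) = 15 + 32*F*z (C(z, F) = 32*F*z + 15 = 15 + 32*F*z)
q(H) = √(806 - 832*H) (q(H) = √(791 + (15 + 32*(-26)*H)) = √(791 + (15 - 832*H)) = √(806 - 832*H))
q(1605) - (-1247902 + 926946)/(1453316 + 1013664) = √(806 - 832*1605) - (-1247902 + 926946)/(1453316 + 1013664) = √(806 - 1335360) - (-320956)/2466980 = √(-1334554) - (-320956)/2466980 = I*√1334554 - 1*(-80239/616745) = I*√1334554 + 80239/616745 = 80239/616745 + I*√1334554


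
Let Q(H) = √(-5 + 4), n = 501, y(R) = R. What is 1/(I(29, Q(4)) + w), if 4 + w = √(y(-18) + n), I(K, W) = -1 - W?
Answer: 1/(-5 + √483 - I) ≈ 0.058699 + 0.0034575*I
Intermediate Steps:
Q(H) = I (Q(H) = √(-1) = I)
w = -4 + √483 (w = -4 + √(-18 + 501) = -4 + √483 ≈ 17.977)
1/(I(29, Q(4)) + w) = 1/((-1 - I) + (-4 + √483)) = 1/(-5 + √483 - I)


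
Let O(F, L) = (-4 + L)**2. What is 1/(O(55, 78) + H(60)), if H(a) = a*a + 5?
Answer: 1/9081 ≈ 0.00011012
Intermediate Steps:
H(a) = 5 + a**2 (H(a) = a**2 + 5 = 5 + a**2)
1/(O(55, 78) + H(60)) = 1/((-4 + 78)**2 + (5 + 60**2)) = 1/(74**2 + (5 + 3600)) = 1/(5476 + 3605) = 1/9081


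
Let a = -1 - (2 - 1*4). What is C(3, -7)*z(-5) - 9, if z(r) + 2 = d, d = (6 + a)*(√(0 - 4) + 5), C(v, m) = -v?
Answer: -108 - 42*I ≈ -108.0 - 42.0*I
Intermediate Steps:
a = 1 (a = -1 - (2 - 4) = -1 - 1*(-2) = -1 + 2 = 1)
d = 35 + 14*I (d = (6 + 1)*(√(0 - 4) + 5) = 7*(√(-4) + 5) = 7*(2*I + 5) = 7*(5 + 2*I) = 35 + 14*I ≈ 35.0 + 14.0*I)
z(r) = 33 + 14*I (z(r) = -2 + (35 + 14*I) = 33 + 14*I)
C(3, -7)*z(-5) - 9 = (-1*3)*(33 + 14*I) - 9 = -3*(33 + 14*I) - 9 = (-99 - 42*I) - 9 = -108 - 42*I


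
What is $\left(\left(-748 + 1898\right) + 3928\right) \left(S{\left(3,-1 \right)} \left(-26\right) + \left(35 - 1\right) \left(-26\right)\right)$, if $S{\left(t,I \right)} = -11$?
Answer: $-3036644$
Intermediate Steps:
$\left(\left(-748 + 1898\right) + 3928\right) \left(S{\left(3,-1 \right)} \left(-26\right) + \left(35 - 1\right) \left(-26\right)\right) = \left(\left(-748 + 1898\right) + 3928\right) \left(\left(-11\right) \left(-26\right) + \left(35 - 1\right) \left(-26\right)\right) = \left(1150 + 3928\right) \left(286 + 34 \left(-26\right)\right) = 5078 \left(286 - 884\right) = 5078 \left(-598\right) = -3036644$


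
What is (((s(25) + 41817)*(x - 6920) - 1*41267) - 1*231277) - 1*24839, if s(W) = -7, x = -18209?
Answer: -1050940873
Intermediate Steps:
(((s(25) + 41817)*(x - 6920) - 1*41267) - 1*231277) - 1*24839 = (((-7 + 41817)*(-18209 - 6920) - 1*41267) - 1*231277) - 1*24839 = ((41810*(-25129) - 41267) - 231277) - 24839 = ((-1050643490 - 41267) - 231277) - 24839 = (-1050684757 - 231277) - 24839 = -1050916034 - 24839 = -1050940873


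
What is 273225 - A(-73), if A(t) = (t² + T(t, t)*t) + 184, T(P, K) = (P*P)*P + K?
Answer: -28135858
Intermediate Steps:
T(P, K) = K + P³ (T(P, K) = P²*P + K = P³ + K = K + P³)
A(t) = 184 + t² + t*(t + t³) (A(t) = (t² + (t + t³)*t) + 184 = (t² + t*(t + t³)) + 184 = 184 + t² + t*(t + t³))
273225 - A(-73) = 273225 - (184 + (-73)⁴ + 2*(-73)²) = 273225 - (184 + 28398241 + 2*5329) = 273225 - (184 + 28398241 + 10658) = 273225 - 1*28409083 = 273225 - 28409083 = -28135858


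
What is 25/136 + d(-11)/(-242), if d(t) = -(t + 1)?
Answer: 2345/16456 ≈ 0.14250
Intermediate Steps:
d(t) = -1 - t (d(t) = -(1 + t) = -1 - t)
25/136 + d(-11)/(-242) = 25/136 + (-1 - 1*(-11))/(-242) = 25*(1/136) + (-1 + 11)*(-1/242) = 25/136 + 10*(-1/242) = 25/136 - 5/121 = 2345/16456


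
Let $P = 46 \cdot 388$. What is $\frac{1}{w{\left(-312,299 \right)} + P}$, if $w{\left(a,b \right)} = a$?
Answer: $\frac{1}{17536} \approx 5.7026 \cdot 10^{-5}$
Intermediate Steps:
$P = 17848$
$\frac{1}{w{\left(-312,299 \right)} + P} = \frac{1}{-312 + 17848} = \frac{1}{17536}$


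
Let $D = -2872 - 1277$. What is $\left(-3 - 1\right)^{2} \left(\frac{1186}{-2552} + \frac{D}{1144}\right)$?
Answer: $- \frac{271478}{4147} \approx -65.464$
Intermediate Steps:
$D = -4149$
$\left(-3 - 1\right)^{2} \left(\frac{1186}{-2552} + \frac{D}{1144}\right) = \left(-3 - 1\right)^{2} \left(\frac{1186}{-2552} - \frac{4149}{1144}\right) = \left(-4\right)^{2} \left(1186 \left(- \frac{1}{2552}\right) - \frac{4149}{1144}\right) = 16 \left(- \frac{593}{1276} - \frac{4149}{1144}\right) = 16 \left(- \frac{135739}{33176}\right) = - \frac{271478}{4147}$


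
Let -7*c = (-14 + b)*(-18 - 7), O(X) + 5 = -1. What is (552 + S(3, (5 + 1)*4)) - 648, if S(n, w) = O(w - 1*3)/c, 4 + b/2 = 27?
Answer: -38421/400 ≈ -96.052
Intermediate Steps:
b = 46 (b = -8 + 2*27 = -8 + 54 = 46)
O(X) = -6 (O(X) = -5 - 1 = -6)
c = 800/7 (c = -(-14 + 46)*(-18 - 7)/7 = -32*(-25)/7 = -⅐*(-800) = 800/7 ≈ 114.29)
S(n, w) = -21/400 (S(n, w) = -6/800/7 = -6*7/800 = -21/400)
(552 + S(3, (5 + 1)*4)) - 648 = (552 - 21/400) - 648 = 220779/400 - 648 = -38421/400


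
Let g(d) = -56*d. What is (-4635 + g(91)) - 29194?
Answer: -38925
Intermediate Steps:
(-4635 + g(91)) - 29194 = (-4635 - 56*91) - 29194 = (-4635 - 5096) - 29194 = -9731 - 29194 = -38925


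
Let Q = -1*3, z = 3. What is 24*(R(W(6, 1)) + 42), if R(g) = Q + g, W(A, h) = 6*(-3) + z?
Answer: 576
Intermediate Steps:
Q = -3
W(A, h) = -15 (W(A, h) = 6*(-3) + 3 = -18 + 3 = -15)
R(g) = -3 + g
24*(R(W(6, 1)) + 42) = 24*((-3 - 15) + 42) = 24*(-18 + 42) = 24*24 = 576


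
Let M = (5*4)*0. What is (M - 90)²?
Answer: 8100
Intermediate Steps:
M = 0 (M = 20*0 = 0)
(M - 90)² = (0 - 90)² = (-90)² = 8100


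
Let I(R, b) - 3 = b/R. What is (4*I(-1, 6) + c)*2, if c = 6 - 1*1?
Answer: -14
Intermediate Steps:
I(R, b) = 3 + b/R
c = 5 (c = 6 - 1 = 5)
(4*I(-1, 6) + c)*2 = (4*(3 + 6/(-1)) + 5)*2 = (4*(3 + 6*(-1)) + 5)*2 = (4*(3 - 6) + 5)*2 = (4*(-3) + 5)*2 = (-12 + 5)*2 = -7*2 = -14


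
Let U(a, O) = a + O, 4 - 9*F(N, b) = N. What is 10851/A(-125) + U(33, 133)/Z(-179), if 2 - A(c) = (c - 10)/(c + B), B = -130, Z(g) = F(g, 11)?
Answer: 11264937/1525 ≈ 7386.8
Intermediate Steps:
F(N, b) = 4/9 - N/9
Z(g) = 4/9 - g/9
A(c) = 2 - (-10 + c)/(-130 + c) (A(c) = 2 - (c - 10)/(c - 130) = 2 - (-10 + c)/(-130 + c))
U(a, O) = O + a
10851/A(-125) + U(33, 133)/Z(-179) = 10851/(((-250 - 125)/(-130 - 125))) + (133 + 33)/(4/9 - 1/9*(-179)) = 10851/((-375/(-255))) + 166/(4/9 + 179/9) = 10851/((-1/255*(-375))) + 166/(61/3) = 10851/(25/17) + 166*(3/61) = 10851*(17/25) + 498/61 = 184467/25 + 498/61 = 11264937/1525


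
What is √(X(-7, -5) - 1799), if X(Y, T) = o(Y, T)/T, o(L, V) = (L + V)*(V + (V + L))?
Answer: I*√45995/5 ≈ 42.893*I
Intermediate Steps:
o(L, V) = (L + V)*(L + 2*V) (o(L, V) = (L + V)*(V + (L + V)) = (L + V)*(L + 2*V))
X(Y, T) = (Y² + 2*T² + 3*T*Y)/T (X(Y, T) = (Y² + 2*T² + 3*Y*T)/T = (Y² + 2*T² + 3*T*Y)/T)
√(X(-7, -5) - 1799) = √((2*(-5) + 3*(-7) + (-7)²/(-5)) - 1799) = √((-10 - 21 - ⅕*49) - 1799) = √((-10 - 21 - 49/5) - 1799) = √(-204/5 - 1799) = √(-9199/5) = I*√45995/5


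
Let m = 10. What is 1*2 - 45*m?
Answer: -448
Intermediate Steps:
1*2 - 45*m = 1*2 - 45*10 = 2 - 450 = -448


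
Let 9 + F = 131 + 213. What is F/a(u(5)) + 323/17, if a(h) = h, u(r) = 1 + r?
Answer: 449/6 ≈ 74.833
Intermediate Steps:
F = 335 (F = -9 + (131 + 213) = -9 + 344 = 335)
F/a(u(5)) + 323/17 = 335/(1 + 5) + 323/17 = 335/6 + 323*(1/17) = 335*(1/6) + 19 = 335/6 + 19 = 449/6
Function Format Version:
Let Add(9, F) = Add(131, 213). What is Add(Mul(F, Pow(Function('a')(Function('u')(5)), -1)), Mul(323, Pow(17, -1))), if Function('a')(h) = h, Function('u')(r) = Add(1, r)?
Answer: Rational(449, 6) ≈ 74.833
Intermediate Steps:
F = 335 (F = Add(-9, Add(131, 213)) = Add(-9, 344) = 335)
Add(Mul(F, Pow(Function('a')(Function('u')(5)), -1)), Mul(323, Pow(17, -1))) = Add(Mul(335, Pow(Add(1, 5), -1)), Mul(323, Pow(17, -1))) = Add(Mul(335, Pow(6, -1)), Mul(323, Rational(1, 17))) = Add(Mul(335, Rational(1, 6)), 19) = Add(Rational(335, 6), 19) = Rational(449, 6)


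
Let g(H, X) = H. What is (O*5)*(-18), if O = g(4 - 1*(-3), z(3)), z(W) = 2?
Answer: -630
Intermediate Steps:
O = 7 (O = 4 - 1*(-3) = 4 + 3 = 7)
(O*5)*(-18) = (7*5)*(-18) = 35*(-18) = -630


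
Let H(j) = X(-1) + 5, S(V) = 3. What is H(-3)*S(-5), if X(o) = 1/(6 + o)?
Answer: 78/5 ≈ 15.600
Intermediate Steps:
H(j) = 26/5 (H(j) = 1/(6 - 1) + 5 = 1/5 + 5 = ⅕ + 5 = 26/5)
H(-3)*S(-5) = (26/5)*3 = 78/5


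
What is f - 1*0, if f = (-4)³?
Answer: -64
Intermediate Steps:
f = -64
f - 1*0 = -64 - 1*0 = -64 + 0 = -64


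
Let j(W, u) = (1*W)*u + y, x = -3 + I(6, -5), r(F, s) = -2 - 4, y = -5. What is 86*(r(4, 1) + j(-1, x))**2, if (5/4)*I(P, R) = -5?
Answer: 1376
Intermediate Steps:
I(P, R) = -4 (I(P, R) = (4/5)*(-5) = -4)
r(F, s) = -6
x = -7 (x = -3 - 4 = -7)
j(W, u) = -5 + W*u (j(W, u) = (1*W)*u - 5 = W*u - 5 = -5 + W*u)
86*(r(4, 1) + j(-1, x))**2 = 86*(-6 + (-5 - 1*(-7)))**2 = 86*(-6 + (-5 + 7))**2 = 86*(-6 + 2)**2 = 86*(-4)**2 = 86*16 = 1376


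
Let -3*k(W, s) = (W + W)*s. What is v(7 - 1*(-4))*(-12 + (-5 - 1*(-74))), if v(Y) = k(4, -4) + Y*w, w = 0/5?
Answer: 608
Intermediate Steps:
k(W, s) = -2*W*s/3 (k(W, s) = -(W + W)*s/3 = -2*W*s/3)
w = 0 (w = 0*(⅕) = 0)
v(Y) = 32/3 (v(Y) = -⅔*4*(-4) + Y*0 = 32/3 + 0 = 32/3)
v(7 - 1*(-4))*(-12 + (-5 - 1*(-74))) = 32*(-12 + (-5 - 1*(-74)))/3 = 32*(-12 + (-5 + 74))/3 = 32*(-12 + 69)/3 = (32/3)*57 = 608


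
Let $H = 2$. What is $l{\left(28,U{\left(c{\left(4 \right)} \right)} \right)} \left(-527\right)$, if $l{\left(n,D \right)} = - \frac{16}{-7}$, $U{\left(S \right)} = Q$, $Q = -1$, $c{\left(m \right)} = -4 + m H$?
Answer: $- \frac{8432}{7} \approx -1204.6$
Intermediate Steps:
$c{\left(m \right)} = -4 + 2 m$ ($c{\left(m \right)} = -4 + m 2 = -4 + 2 m$)
$U{\left(S \right)} = -1$
$l{\left(n,D \right)} = \frac{16}{7}$ ($l{\left(n,D \right)} = \left(-16\right) \left(- \frac{1}{7}\right) = \frac{16}{7}$)
$l{\left(28,U{\left(c{\left(4 \right)} \right)} \right)} \left(-527\right) = \frac{16}{7} \left(-527\right) = - \frac{8432}{7}$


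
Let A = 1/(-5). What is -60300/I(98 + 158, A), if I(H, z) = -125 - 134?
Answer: 60300/259 ≈ 232.82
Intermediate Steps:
A = -⅕ ≈ -0.20000
I(H, z) = -259
-60300/I(98 + 158, A) = -60300/(-259) = -60300*(-1/259) = 60300/259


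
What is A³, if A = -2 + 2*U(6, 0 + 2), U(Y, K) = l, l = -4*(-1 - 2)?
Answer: 10648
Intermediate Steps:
l = 12 (l = -4*(-3) = 12)
U(Y, K) = 12
A = 22 (A = -2 + 2*12 = -2 + 24 = 22)
A³ = 22³ = 10648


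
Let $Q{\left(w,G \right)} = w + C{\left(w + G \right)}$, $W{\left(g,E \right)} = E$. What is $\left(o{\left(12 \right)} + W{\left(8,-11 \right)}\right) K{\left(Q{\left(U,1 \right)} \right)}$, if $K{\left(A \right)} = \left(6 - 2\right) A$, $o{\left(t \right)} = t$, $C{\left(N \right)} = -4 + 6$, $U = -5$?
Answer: $-12$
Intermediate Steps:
$C{\left(N \right)} = 2$
$Q{\left(w,G \right)} = 2 + w$ ($Q{\left(w,G \right)} = w + 2 = 2 + w$)
$K{\left(A \right)} = 4 A$
$\left(o{\left(12 \right)} + W{\left(8,-11 \right)}\right) K{\left(Q{\left(U,1 \right)} \right)} = \left(12 - 11\right) 4 \left(2 - 5\right) = 1 \cdot 4 \left(-3\right) = 1 \left(-12\right) = -12$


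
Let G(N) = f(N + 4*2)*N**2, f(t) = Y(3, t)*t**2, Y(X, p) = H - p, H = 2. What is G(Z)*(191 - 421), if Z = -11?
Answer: -1252350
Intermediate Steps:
Y(X, p) = 2 - p
f(t) = t**2*(2 - t) (f(t) = (2 - t)*t**2 = t**2*(2 - t))
G(N) = N**2*(8 + N)**2*(-6 - N) (G(N) = ((N + 4*2)**2*(2 - (N + 4*2)))*N**2 = ((N + 8)**2*(2 - (N + 8)))*N**2 = ((8 + N)**2*(2 - (8 + N)))*N**2 = ((8 + N)**2*(2 + (-8 - N)))*N**2 = ((8 + N)**2*(-6 - N))*N**2 = N**2*(8 + N)**2*(-6 - N))
G(Z)*(191 - 421) = ((-11)**2*(8 - 11)**2*(-6 - 1*(-11)))*(191 - 421) = (121*(-3)**2*(-6 + 11))*(-230) = (121*9*5)*(-230) = 5445*(-230) = -1252350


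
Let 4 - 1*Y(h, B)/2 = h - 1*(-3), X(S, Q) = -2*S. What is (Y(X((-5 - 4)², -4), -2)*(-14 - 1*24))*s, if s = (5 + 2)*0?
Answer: 0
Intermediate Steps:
Y(h, B) = 2 - 2*h (Y(h, B) = 8 - 2*(h - 1*(-3)) = 8 - 2*(h + 3) = 8 - 2*(3 + h) = 8 + (-6 - 2*h) = 2 - 2*h)
s = 0 (s = 7*0 = 0)
(Y(X((-5 - 4)², -4), -2)*(-14 - 1*24))*s = ((2 - (-4)*(-5 - 4)²)*(-14 - 1*24))*0 = ((2 - (-4)*(-9)²)*(-14 - 24))*0 = ((2 - (-4)*81)*(-38))*0 = ((2 - 2*(-162))*(-38))*0 = ((2 + 324)*(-38))*0 = (326*(-38))*0 = -12388*0 = 0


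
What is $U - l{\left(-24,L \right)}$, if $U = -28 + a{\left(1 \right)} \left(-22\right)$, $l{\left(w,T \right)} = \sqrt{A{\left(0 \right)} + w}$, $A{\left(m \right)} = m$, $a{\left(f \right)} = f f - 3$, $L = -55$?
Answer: $16 - 2 i \sqrt{6} \approx 16.0 - 4.899 i$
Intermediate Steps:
$a{\left(f \right)} = -3 + f^{2}$ ($a{\left(f \right)} = f^{2} - 3 = -3 + f^{2}$)
$l{\left(w,T \right)} = \sqrt{w}$ ($l{\left(w,T \right)} = \sqrt{0 + w} = \sqrt{w}$)
$U = 16$ ($U = -28 + \left(-3 + 1^{2}\right) \left(-22\right) = -28 + \left(-3 + 1\right) \left(-22\right) = -28 - -44 = -28 + 44 = 16$)
$U - l{\left(-24,L \right)} = 16 - \sqrt{-24} = 16 - 2 i \sqrt{6}$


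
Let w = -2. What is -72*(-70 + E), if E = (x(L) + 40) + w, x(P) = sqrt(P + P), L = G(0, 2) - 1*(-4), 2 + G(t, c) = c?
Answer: 2304 - 144*sqrt(2) ≈ 2100.4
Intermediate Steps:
G(t, c) = -2 + c
L = 4 (L = (-2 + 2) - 1*(-4) = 0 + 4 = 4)
x(P) = sqrt(2)*sqrt(P) (x(P) = sqrt(2*P) = sqrt(2)*sqrt(P))
E = 38 + 2*sqrt(2) (E = (sqrt(2)*sqrt(4) + 40) - 2 = (sqrt(2)*2 + 40) - 2 = (2*sqrt(2) + 40) - 2 = (40 + 2*sqrt(2)) - 2 = 38 + 2*sqrt(2) ≈ 40.828)
-72*(-70 + E) = -72*(-70 + (38 + 2*sqrt(2))) = -72*(-32 + 2*sqrt(2)) = 2304 - 144*sqrt(2)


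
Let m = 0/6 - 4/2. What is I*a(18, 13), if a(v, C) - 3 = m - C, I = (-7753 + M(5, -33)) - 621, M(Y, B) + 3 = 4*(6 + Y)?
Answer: 99996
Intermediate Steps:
M(Y, B) = 21 + 4*Y (M(Y, B) = -3 + 4*(6 + Y) = -3 + (24 + 4*Y) = 21 + 4*Y)
m = -2 (m = 0*(⅙) - 4*½ = 0 - 2 = -2)
I = -8333 (I = (-7753 + (21 + 4*5)) - 621 = (-7753 + (21 + 20)) - 621 = (-7753 + 41) - 621 = -7712 - 621 = -8333)
a(v, C) = 1 - C (a(v, C) = 3 + (-2 - C) = 1 - C)
I*a(18, 13) = -8333*(1 - 1*13) = -8333*(1 - 13) = -8333*(-12) = 99996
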